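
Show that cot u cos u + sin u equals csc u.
LHS = cos²u/sin u + sin u = (cos²u + sin²u)/sin u = 1/sin u = csc u = RHS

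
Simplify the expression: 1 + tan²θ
1 + tan²θ = sec²θ (using Pythagorean identity)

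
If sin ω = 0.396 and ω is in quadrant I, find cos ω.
cos ω = 0.9183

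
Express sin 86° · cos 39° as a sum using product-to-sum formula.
sin 86° cos 39° = (1/2)[sin(86°+39°) + sin(86°-39°)]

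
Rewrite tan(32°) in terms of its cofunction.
tan(32°) = cot(90° - 32°) = cot(58°)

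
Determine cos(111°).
cos(111°) = -0.3584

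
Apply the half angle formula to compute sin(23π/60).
sin(23π/60) = √((1 - cos 23π/30)/2) = 0.9336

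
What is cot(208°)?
cot(208°) = 1.881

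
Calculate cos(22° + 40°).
cos(22° + 40°) = cos 22° cos 40° - sin 22° sin 40° = 0.4695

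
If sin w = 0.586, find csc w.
csc w = 1/sin w = 1.706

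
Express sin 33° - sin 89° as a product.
sin 33° - sin 89° = 2 cos(61°) sin(-28°)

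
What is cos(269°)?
cos(269°) = -0.01745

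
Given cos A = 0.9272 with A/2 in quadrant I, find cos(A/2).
cos(A/2) = ±√((1 + cos A)/2); positive since A/2 ∈ QI, so cos(A/2) = 0.9816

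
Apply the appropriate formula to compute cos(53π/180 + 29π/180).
cos(53π/180 + 29π/180) = cos 53π/180 cos 29π/180 - sin 53π/180 sin 29π/180 = 0.1392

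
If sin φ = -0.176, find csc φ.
csc φ = 1/sin φ = -5.682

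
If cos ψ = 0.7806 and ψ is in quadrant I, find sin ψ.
sin ψ = 0.625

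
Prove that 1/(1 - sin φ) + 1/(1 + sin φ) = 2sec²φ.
LHS = [(1 + sin φ) + (1 - sin φ)] / [(1 - sin φ)(1 + sin φ)] = 2/(1 - sin²φ) = 2/cos²φ = 2sec²φ = RHS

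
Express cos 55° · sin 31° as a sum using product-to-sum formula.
cos 55° sin 31° = (1/2)[sin(55°+31°) - sin(55°-31°)]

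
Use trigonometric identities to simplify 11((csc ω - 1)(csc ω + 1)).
11((csc ω - 1)(csc ω + 1)) = 11(cot²ω) (using Diff. of squares)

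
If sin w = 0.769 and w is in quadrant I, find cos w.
cos w = 0.6392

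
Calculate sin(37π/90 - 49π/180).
sin(37π/90 - 49π/180) = sin 37π/90 cos 49π/180 - cos 37π/90 sin 49π/180 = 0.4226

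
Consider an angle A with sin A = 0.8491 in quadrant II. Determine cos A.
cos A = ±√(1 - sin²A) = -0.5282 (negative in QII)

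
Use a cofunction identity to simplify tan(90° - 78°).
tan(90° - 78°) = cot(78°)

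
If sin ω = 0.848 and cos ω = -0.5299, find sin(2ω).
sin(2ω) = 2 sin ω cos ω = -0.8987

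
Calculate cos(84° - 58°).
cos(84° - 58°) = cos 84° cos 58° + sin 84° sin 58° = 0.8988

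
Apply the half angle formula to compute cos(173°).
cos(173°) = -√((1 + cos 346°)/2) = -0.9925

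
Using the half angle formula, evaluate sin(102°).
sin(102°) = √((1 - cos 204°)/2) = 0.9781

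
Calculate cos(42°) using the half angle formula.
cos(42°) = √((1 + cos 84°)/2) = 0.7431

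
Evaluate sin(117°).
sin(117°) = 0.891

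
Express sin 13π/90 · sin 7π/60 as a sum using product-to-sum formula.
sin 13π/90 sin 7π/60 = (1/2)[cos(13π/90-7π/60) - cos(13π/90+7π/60)]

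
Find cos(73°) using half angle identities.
cos(73°) = √((1 + cos 146°)/2) = 0.2924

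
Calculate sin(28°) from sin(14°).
sin(28°) = 2 sin 14° cos 14° = 0.4695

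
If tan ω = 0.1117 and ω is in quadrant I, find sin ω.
sin ω = 0.111 (using tan²ω + 1 = sec²ω)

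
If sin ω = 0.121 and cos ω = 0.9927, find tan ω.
tan ω = sin ω / cos ω = 0.1219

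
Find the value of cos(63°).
cos(63°) = 0.454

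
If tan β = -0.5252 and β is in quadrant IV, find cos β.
cos β = 0.8853 (using tan²β + 1 = sec²β)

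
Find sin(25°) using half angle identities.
sin(25°) = √((1 - cos 50°)/2) = 0.4226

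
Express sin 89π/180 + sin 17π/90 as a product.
sin 89π/180 + sin 17π/90 = 2 sin(41π/120) cos(11π/72)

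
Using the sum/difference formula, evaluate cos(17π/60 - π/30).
cos(17π/60 - π/30) = cos 17π/60 cos π/30 + sin 17π/60 sin π/30 = √2/2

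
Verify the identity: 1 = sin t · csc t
RHS = sin t · (1/sin t) = 1 = LHS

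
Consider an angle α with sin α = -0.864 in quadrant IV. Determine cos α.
cos α = √(1 - sin²α) = 0.5035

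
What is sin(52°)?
sin(52°) = 0.788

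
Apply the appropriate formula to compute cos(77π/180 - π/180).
cos(77π/180 - π/180) = cos 77π/180 cos π/180 + sin 77π/180 sin π/180 = 0.2419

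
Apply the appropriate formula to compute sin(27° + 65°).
sin(27° + 65°) = sin 27° cos 65° + cos 27° sin 65° = 0.9994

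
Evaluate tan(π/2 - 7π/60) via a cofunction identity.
tan(π/2 - 7π/60) = cot(7π/60) = 2.605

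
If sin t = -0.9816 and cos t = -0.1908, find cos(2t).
cos(2t) = cos²t - sin²t = -0.9271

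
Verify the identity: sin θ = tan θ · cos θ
RHS = (sin θ/cos θ) · cos θ = sin θ = LHS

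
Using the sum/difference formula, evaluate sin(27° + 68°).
sin(27° + 68°) = sin 27° cos 68° + cos 27° sin 68° = 0.9962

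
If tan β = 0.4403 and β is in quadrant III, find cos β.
cos β = -0.9152 (using tan²β + 1 = sec²β)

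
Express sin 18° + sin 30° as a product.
sin 18° + sin 30° = 2 sin(24°) cos(-6°)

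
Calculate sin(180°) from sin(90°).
sin(180°) = 2 sin 90° cos 90° = 0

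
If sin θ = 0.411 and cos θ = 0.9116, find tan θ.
tan θ = sin θ / cos θ = 0.4509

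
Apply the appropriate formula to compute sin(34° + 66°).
sin(34° + 66°) = sin 34° cos 66° + cos 34° sin 66° = 0.9848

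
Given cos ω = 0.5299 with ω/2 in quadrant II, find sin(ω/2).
sin(ω/2) = ±√((1 - cos ω)/2); positive since ω/2 ∈ QII, so sin(ω/2) = 0.4848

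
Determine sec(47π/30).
sec(47π/30) = 4.81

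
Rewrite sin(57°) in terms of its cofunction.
sin(57°) = cos(90° - 57°) = cos(33°)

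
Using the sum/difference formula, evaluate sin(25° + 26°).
sin(25° + 26°) = sin 25° cos 26° + cos 25° sin 26° = 0.7771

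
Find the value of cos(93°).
cos(93°) = -0.05234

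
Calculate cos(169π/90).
cos(169π/90) = 0.9272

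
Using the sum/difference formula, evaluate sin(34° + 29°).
sin(34° + 29°) = sin 34° cos 29° + cos 34° sin 29° = 0.891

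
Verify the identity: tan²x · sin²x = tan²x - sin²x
RHS = sin²x/cos²x - sin²x = sin²x(1/cos²x - 1) = sin²x · (1 - cos²x)/cos²x = sin²x · sin²x/cos²x = sin²x · tan²x = LHS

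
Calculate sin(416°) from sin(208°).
sin(416°) = 2 sin 208° cos 208° = 0.829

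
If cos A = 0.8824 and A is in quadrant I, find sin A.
sin A = 0.4705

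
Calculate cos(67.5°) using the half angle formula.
cos(67.5°) = √((1 + cos 135°)/2) = √(2-√2)/2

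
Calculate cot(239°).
cot(239°) = 0.6009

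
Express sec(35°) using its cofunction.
sec(35°) = csc(90° - 35°) = csc(55°)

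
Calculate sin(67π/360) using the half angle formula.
sin(67π/360) = √((1 - cos 67π/180)/2) = 0.5519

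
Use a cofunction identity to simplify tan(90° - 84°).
tan(90° - 84°) = cot(84°)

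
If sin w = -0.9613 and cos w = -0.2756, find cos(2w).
cos(2w) = cos²w - sin²w = -0.8481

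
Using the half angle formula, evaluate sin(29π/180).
sin(29π/180) = √((1 - cos 29π/90)/2) = 0.4848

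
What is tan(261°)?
tan(261°) = 6.314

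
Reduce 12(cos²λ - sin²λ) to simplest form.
12(cos²λ - sin²λ) = 12(cos(2λ)) (using Double angle)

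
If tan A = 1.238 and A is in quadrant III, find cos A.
cos A = -0.6284 (using tan²A + 1 = sec²A)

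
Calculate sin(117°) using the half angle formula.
sin(117°) = √((1 - cos 234°)/2) = 0.891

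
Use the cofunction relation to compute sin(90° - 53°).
sin(90° - 53°) = cos(53°) = 0.6018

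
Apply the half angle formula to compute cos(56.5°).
cos(56.5°) = √((1 + cos 113°)/2) = 0.5519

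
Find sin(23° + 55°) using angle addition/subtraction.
sin(23° + 55°) = sin 23° cos 55° + cos 23° sin 55° = 0.9781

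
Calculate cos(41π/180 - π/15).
cos(41π/180 - π/15) = cos 41π/180 cos π/15 + sin 41π/180 sin π/15 = 0.8746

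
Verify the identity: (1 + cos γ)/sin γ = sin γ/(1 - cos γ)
RHS = sin γ(1 + cos γ) / ((1 - cos γ)(1 + cos γ)) = sin γ(1 + cos γ) / (1 - cos²γ) = sin γ(1 + cos γ) / sin²γ = (1 + cos γ)/sin γ = LHS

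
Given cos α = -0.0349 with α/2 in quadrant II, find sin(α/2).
sin(α/2) = ±√((1 - cos α)/2); positive since α/2 ∈ QII, so sin(α/2) = 0.7193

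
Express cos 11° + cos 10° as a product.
cos 11° + cos 10° = 2 cos(10.5°) cos(0.5°)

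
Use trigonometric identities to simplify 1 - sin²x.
1 - sin²x = cos²x (using Pythagorean identity)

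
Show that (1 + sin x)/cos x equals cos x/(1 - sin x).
LHS = (1 + sin x)(1 - sin x) / (cos x(1 - sin x)) = (1 - sin²x) / (cos x(1 - sin x)) = cos²x / (cos x(1 - sin x)) = cos x/(1 - sin x) = RHS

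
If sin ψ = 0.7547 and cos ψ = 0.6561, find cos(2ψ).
cos(2ψ) = cos²ψ - sin²ψ = -0.1391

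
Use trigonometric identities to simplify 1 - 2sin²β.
1 - 2sin²β = cos(2β) (using Double angle)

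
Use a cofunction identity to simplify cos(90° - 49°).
cos(90° - 49°) = sin(49°)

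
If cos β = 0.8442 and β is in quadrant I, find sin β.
sin β = 0.536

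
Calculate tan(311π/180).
tan(311π/180) = -1.15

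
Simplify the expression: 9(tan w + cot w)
9(tan w + cot w) = 9(sec w csc w) (using Quotient identities)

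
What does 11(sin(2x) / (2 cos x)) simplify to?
11(sin(2x) / (2 cos x)) = 11(sin x) (using Double angle)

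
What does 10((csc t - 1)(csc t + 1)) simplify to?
10((csc t - 1)(csc t + 1)) = 10(cot²t) (using Diff. of squares)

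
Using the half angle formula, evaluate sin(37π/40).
sin(37π/40) = √((1 - cos 37π/20)/2) = 0.2334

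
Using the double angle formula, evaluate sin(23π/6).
sin(23π/6) = 2 sin 23π/12 cos 23π/12 = -1/2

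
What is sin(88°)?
sin(88°) = 0.9994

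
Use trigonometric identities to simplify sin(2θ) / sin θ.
sin(2θ) / sin θ = 2 cos θ (using Double angle)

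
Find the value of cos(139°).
cos(139°) = -0.7547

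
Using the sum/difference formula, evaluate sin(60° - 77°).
sin(60° - 77°) = sin 60° cos 77° - cos 60° sin 77° = -0.2924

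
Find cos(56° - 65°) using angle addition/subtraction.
cos(56° - 65°) = cos 56° cos 65° + sin 56° sin 65° = 0.9877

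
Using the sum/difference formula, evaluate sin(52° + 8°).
sin(52° + 8°) = sin 52° cos 8° + cos 52° sin 8° = √3/2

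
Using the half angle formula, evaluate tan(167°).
tan(167°) = sin 334° / (1 + cos 334°) = -0.2309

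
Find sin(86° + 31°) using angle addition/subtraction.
sin(86° + 31°) = sin 86° cos 31° + cos 86° sin 31° = 0.891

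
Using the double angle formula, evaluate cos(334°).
cos(334°) = cos²167° - sin²167° = 0.8988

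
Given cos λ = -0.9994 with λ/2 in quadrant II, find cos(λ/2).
cos(λ/2) = ±√((1 + cos λ)/2); negative since λ/2 ∈ QII, so cos(λ/2) = -0.01732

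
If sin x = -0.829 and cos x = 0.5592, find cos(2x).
cos(2x) = cos²x - sin²x = -0.3745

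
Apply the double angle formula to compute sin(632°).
sin(632°) = 2 sin 316° cos 316° = -0.9994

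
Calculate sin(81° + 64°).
sin(81° + 64°) = sin 81° cos 64° + cos 81° sin 64° = 0.5736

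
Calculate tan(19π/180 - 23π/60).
tan(19π/180 - 23π/60) = (tan 19π/180 - tan 23π/60)/(1 + tan 19π/180 tan 23π/60) = -1.192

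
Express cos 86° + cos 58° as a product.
cos 86° + cos 58° = 2 cos(72°) cos(14°)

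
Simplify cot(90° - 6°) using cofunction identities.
cot(90° - 6°) = tan(6°)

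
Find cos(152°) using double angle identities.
cos(152°) = cos²76° - sin²76° = -0.8829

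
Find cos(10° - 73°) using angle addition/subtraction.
cos(10° - 73°) = cos 10° cos 73° + sin 10° sin 73° = 0.454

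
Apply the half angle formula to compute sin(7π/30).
sin(7π/30) = √((1 - cos 7π/15)/2) = 0.6691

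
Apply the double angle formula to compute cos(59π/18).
cos(59π/18) = cos²59π/36 - sin²59π/36 = -0.6428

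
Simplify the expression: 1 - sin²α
1 - sin²α = cos²α (using Pythagorean identity)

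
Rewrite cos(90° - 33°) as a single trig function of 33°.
cos(90° - 33°) = sin(33°)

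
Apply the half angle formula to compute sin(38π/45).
sin(38π/45) = √((1 - cos 76π/45)/2) = 0.4695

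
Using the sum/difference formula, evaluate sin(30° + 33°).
sin(30° + 33°) = sin 30° cos 33° + cos 30° sin 33° = 0.891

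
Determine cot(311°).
cot(311°) = -0.8693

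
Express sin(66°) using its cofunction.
sin(66°) = cos(90° - 66°) = cos(24°)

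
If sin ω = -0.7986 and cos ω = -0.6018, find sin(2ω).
sin(2ω) = 2 sin ω cos ω = 0.9612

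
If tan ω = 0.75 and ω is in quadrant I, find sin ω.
sin ω = 0.6 (using tan²ω + 1 = sec²ω)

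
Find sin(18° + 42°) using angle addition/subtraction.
sin(18° + 42°) = sin 18° cos 42° + cos 18° sin 42° = √3/2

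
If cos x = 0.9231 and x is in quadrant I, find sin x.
sin x = 0.3846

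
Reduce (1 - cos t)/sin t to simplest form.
(1 - cos t)/sin t = tan(t/2) (using Half angle)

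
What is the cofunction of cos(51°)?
cos(51°) = sin(90° - 51°) = sin(39°)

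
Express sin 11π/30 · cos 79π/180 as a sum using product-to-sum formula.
sin 11π/30 cos 79π/180 = (1/2)[sin(11π/30+79π/180) + sin(11π/30-79π/180)]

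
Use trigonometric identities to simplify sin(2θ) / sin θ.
sin(2θ) / sin θ = 2 cos θ (using Double angle)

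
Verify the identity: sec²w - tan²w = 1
LHS = 1/cos²w - sin²w/cos²w = (1 - sin²w)/cos²w = cos²w/cos²w = 1 = RHS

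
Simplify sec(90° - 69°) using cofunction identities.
sec(90° - 69°) = csc(69°)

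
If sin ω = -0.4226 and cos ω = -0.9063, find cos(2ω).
cos(2ω) = cos²ω - sin²ω = 0.6428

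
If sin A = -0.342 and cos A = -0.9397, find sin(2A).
sin(2A) = 2 sin A cos A = 0.6428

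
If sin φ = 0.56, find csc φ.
csc φ = 1/sin φ = 1.786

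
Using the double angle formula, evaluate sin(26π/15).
sin(26π/15) = 2 sin 13π/15 cos 13π/15 = -0.7431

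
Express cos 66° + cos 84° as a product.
cos 66° + cos 84° = 2 cos(75°) cos(-9°)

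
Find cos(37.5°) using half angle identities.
cos(37.5°) = √((1 + cos 75°)/2) = 0.7934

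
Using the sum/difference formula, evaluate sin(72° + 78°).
sin(72° + 78°) = sin 72° cos 78° + cos 72° sin 78° = 1/2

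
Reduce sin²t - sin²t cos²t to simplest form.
sin²t - sin²t cos²t = sin⁴t (using Factoring)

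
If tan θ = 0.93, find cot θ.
cot θ = 1/tan θ = 1.075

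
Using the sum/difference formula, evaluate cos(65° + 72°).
cos(65° + 72°) = cos 65° cos 72° - sin 65° sin 72° = -0.7314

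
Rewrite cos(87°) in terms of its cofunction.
cos(87°) = sin(90° - 87°) = sin(3°)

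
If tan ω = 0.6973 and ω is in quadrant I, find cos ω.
cos ω = 0.8203 (using tan²ω + 1 = sec²ω)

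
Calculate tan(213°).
tan(213°) = 0.6494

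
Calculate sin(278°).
sin(278°) = -0.9903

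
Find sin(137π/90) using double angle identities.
sin(137π/90) = 2 sin 137π/180 cos 137π/180 = -0.9976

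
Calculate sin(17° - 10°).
sin(17° - 10°) = sin 17° cos 10° - cos 17° sin 10° = 0.1219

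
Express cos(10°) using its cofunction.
cos(10°) = sin(90° - 10°) = sin(80°)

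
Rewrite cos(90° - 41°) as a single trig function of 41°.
cos(90° - 41°) = sin(41°)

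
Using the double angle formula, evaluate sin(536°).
sin(536°) = 2 sin 268° cos 268° = 0.06976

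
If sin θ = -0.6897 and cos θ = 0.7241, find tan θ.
tan θ = sin θ / cos θ = -0.9525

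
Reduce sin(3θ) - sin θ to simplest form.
sin(3θ) - sin θ = 2 cos(2θ) sin θ (using Sum-to-product)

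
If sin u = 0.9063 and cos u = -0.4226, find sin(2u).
sin(2u) = 2 sin u cos u = -0.766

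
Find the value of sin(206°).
sin(206°) = -0.4384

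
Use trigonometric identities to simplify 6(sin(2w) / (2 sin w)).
6(sin(2w) / (2 sin w)) = 6(cos w) (using Double angle)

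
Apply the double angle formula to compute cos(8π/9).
cos(8π/9) = cos²4π/9 - sin²4π/9 = -0.9397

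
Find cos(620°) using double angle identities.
cos(620°) = 1 - 2sin²310° = -0.1736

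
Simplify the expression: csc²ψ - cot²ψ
csc²ψ - cot²ψ = 1 (using Pythagorean identity)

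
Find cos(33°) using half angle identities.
cos(33°) = √((1 + cos 66°)/2) = 0.8387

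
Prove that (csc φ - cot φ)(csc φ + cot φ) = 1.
LHS = csc²φ - cot²φ = (1 + cot²φ) - cot²φ = 1 = RHS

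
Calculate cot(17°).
cot(17°) = 3.271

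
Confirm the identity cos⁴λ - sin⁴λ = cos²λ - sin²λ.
LHS = (cos²λ - sin²λ)(cos²λ + sin²λ) = (cos²λ - sin²λ) · 1 = cos²λ - sin²λ = RHS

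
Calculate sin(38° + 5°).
sin(38° + 5°) = sin 38° cos 5° + cos 38° sin 5° = 0.682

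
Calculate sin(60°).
sin(60°) = √3/2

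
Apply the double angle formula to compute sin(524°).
sin(524°) = 2 sin 262° cos 262° = 0.2756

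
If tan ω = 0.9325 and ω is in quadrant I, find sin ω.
sin ω = 0.682 (using tan²ω + 1 = sec²ω)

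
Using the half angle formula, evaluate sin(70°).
sin(70°) = √((1 - cos 140°)/2) = 0.9397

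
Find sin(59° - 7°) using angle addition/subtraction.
sin(59° - 7°) = sin 59° cos 7° - cos 59° sin 7° = 0.788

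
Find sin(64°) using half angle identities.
sin(64°) = √((1 - cos 128°)/2) = 0.8988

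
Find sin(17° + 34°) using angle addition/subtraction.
sin(17° + 34°) = sin 17° cos 34° + cos 17° sin 34° = 0.7771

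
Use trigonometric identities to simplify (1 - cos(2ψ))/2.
(1 - cos(2ψ))/2 = sin²ψ (using Power reduction)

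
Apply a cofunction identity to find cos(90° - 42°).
cos(90° - 42°) = sin(42°) = 0.6691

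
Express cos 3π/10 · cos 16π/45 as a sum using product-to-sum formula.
cos 3π/10 cos 16π/45 = (1/2)[cos(3π/10-16π/45) + cos(3π/10+16π/45)]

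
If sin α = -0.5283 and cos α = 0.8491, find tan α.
tan α = sin α / cos α = -0.6222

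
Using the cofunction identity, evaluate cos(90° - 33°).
cos(90° - 33°) = sin(33°) = 0.5446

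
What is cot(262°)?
cot(262°) = 0.1405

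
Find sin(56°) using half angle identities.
sin(56°) = √((1 - cos 112°)/2) = 0.829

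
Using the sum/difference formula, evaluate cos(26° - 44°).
cos(26° - 44°) = cos 26° cos 44° + sin 26° sin 44° = 0.9511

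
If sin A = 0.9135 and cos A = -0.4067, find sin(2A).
sin(2A) = 2 sin A cos A = -0.743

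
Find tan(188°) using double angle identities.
tan(188°) = 2 tan 94° / (1 - tan²94°) = 0.1405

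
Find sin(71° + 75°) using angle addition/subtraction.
sin(71° + 75°) = sin 71° cos 75° + cos 71° sin 75° = 0.5592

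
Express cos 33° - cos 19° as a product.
cos 33° - cos 19° = -2 sin(26°) sin(7°)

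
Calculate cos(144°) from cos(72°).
cos(144°) = 2cos²72° - 1 = -0.809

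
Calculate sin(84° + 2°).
sin(84° + 2°) = sin 84° cos 2° + cos 84° sin 2° = 0.9976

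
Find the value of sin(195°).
sin(195°) = -(√6-√2)/4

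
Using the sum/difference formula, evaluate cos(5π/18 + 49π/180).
cos(5π/18 + 49π/180) = cos 5π/18 cos 49π/180 - sin 5π/18 sin 49π/180 = -0.1564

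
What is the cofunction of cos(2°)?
cos(2°) = sin(90° - 2°) = sin(88°)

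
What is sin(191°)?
sin(191°) = -0.1908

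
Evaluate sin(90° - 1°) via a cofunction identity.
sin(90° - 1°) = cos(1°) = 0.9998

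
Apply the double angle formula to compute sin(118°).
sin(118°) = 2 sin 59° cos 59° = 0.8829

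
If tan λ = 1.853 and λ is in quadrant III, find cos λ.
cos λ = -0.4749 (using tan²λ + 1 = sec²λ)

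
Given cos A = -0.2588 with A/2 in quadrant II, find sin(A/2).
sin(A/2) = ±√((1 - cos A)/2); positive since A/2 ∈ QII, so sin(A/2) = 0.7933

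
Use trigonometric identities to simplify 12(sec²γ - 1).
12(sec²γ - 1) = 12(tan²γ) (using Pythagorean identity)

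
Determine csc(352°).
csc(352°) = -7.185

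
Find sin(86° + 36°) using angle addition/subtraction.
sin(86° + 36°) = sin 86° cos 36° + cos 86° sin 36° = 0.848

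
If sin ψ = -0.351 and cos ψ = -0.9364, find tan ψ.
tan ψ = sin ψ / cos ψ = 0.3748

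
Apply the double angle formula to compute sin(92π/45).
sin(92π/45) = 2 sin 46π/45 cos 46π/45 = 0.1392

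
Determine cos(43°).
cos(43°) = 0.7314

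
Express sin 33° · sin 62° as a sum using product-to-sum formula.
sin 33° sin 62° = (1/2)[cos(33°-62°) - cos(33°+62°)]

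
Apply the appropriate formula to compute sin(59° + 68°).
sin(59° + 68°) = sin 59° cos 68° + cos 59° sin 68° = 0.7986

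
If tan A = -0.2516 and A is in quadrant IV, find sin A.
sin A = -0.244 (using tan²A + 1 = sec²A)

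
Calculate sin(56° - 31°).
sin(56° - 31°) = sin 56° cos 31° - cos 56° sin 31° = 0.4226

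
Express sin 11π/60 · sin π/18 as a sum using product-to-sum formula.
sin 11π/60 sin π/18 = (1/2)[cos(11π/60-π/18) - cos(11π/60+π/18)]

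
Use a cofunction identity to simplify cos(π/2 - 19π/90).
cos(π/2 - 19π/90) = sin(19π/90)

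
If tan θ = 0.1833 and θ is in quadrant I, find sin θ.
sin θ = 0.1803 (using tan²θ + 1 = sec²θ)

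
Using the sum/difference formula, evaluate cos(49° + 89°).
cos(49° + 89°) = cos 49° cos 89° - sin 49° sin 89° = -0.7431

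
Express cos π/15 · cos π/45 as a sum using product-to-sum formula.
cos π/15 cos π/45 = (1/2)[cos(π/15-π/45) + cos(π/15+π/45)]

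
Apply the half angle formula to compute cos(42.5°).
cos(42.5°) = √((1 + cos 85°)/2) = 0.7373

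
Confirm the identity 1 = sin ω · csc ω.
RHS = sin ω · (1/sin ω) = 1 = LHS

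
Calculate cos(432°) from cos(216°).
cos(432°) = cos²216° - sin²216° = 0.309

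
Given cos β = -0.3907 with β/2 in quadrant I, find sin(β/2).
sin(β/2) = ±√((1 - cos β)/2); positive since β/2 ∈ QI, so sin(β/2) = 0.8339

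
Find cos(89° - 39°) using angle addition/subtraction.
cos(89° - 39°) = cos 89° cos 39° + sin 89° sin 39° = 0.6428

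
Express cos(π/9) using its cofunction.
cos(π/9) = sin(π/2 - π/9) = sin(7π/18)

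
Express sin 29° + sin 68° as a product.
sin 29° + sin 68° = 2 sin(48.5°) cos(-19.5°)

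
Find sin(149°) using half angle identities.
sin(149°) = √((1 - cos 298°)/2) = 0.515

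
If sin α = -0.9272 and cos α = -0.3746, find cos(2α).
cos(2α) = cos²α - sin²α = -0.7194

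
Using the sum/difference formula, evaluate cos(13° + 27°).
cos(13° + 27°) = cos 13° cos 27° - sin 13° sin 27° = 0.766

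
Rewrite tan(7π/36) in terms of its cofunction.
tan(7π/36) = cot(π/2 - 7π/36) = cot(11π/36)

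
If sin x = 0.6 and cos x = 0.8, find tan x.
tan x = sin x / cos x = 0.75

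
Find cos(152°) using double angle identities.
cos(152°) = cos²76° - sin²76° = -0.8829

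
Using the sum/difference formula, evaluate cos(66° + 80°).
cos(66° + 80°) = cos 66° cos 80° - sin 66° sin 80° = -0.829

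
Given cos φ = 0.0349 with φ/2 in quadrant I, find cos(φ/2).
cos(φ/2) = ±√((1 + cos φ)/2); positive since φ/2 ∈ QI, so cos(φ/2) = 0.7193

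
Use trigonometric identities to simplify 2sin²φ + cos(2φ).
2sin²φ + cos(2φ) = 1 (using Double angle)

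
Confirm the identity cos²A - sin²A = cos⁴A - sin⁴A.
RHS = (cos²A - sin²A)(cos²A + sin²A) = (cos²A - sin²A) · 1 = cos²A - sin²A = LHS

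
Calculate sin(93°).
sin(93°) = 0.9986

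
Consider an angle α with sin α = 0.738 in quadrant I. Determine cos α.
cos α = √(1 - sin²α) = 0.6748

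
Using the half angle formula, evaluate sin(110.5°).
sin(110.5°) = √((1 - cos 221°)/2) = 0.9367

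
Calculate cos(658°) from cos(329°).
cos(658°) = cos²329° - sin²329° = 0.4695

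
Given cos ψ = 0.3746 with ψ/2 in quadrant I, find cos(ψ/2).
cos(ψ/2) = ±√((1 + cos ψ)/2); positive since ψ/2 ∈ QI, so cos(ψ/2) = 0.829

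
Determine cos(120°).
cos(120°) = -1/2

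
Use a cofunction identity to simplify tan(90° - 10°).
tan(90° - 10°) = cot(10°)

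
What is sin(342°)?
sin(342°) = -0.309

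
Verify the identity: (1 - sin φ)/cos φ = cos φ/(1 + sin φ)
LHS = (1 - sin φ)(1 + sin φ) / (cos φ(1 + sin φ)) = (1 - sin²φ) / (cos φ(1 + sin φ)) = cos²φ / (cos φ(1 + sin φ)) = cos φ/(1 + sin φ) = RHS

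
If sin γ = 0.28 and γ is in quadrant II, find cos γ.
cos γ = -0.96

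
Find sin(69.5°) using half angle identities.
sin(69.5°) = √((1 - cos 139°)/2) = 0.9367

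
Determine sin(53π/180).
sin(53π/180) = 0.7986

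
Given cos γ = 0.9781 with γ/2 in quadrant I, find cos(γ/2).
cos(γ/2) = ±√((1 + cos γ)/2); positive since γ/2 ∈ QI, so cos(γ/2) = 0.9945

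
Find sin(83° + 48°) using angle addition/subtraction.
sin(83° + 48°) = sin 83° cos 48° + cos 83° sin 48° = 0.7547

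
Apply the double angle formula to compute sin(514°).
sin(514°) = 2 sin 257° cos 257° = 0.4384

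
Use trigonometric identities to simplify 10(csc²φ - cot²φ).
10(csc²φ - cot²φ) = 10 (using Pythagorean identity)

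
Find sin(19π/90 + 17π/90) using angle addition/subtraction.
sin(19π/90 + 17π/90) = sin 19π/90 cos 17π/90 + cos 19π/90 sin 17π/90 = 0.9511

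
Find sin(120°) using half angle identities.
sin(120°) = √((1 - cos 240°)/2) = √3/2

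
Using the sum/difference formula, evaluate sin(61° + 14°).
sin(61° + 14°) = sin 61° cos 14° + cos 61° sin 14° = (√6+√2)/4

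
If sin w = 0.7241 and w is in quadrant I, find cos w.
cos w = 0.6897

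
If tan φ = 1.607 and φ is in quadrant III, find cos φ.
cos φ = -0.5283 (using tan²φ + 1 = sec²φ)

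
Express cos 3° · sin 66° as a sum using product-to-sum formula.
cos 3° sin 66° = (1/2)[sin(3°+66°) - sin(3°-66°)]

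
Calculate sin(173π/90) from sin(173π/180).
sin(173π/90) = 2 sin 173π/180 cos 173π/180 = -0.2419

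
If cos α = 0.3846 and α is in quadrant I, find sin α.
sin α = 0.9231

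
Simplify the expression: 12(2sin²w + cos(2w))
12(2sin²w + cos(2w)) = 12 (using Double angle)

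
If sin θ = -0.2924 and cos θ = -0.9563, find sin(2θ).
sin(2θ) = 2 sin θ cos θ = 0.5592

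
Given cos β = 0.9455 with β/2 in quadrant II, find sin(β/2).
sin(β/2) = ±√((1 - cos β)/2); positive since β/2 ∈ QII, so sin(β/2) = 0.1651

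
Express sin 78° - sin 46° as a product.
sin 78° - sin 46° = 2 cos(62°) sin(16°)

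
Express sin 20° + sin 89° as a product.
sin 20° + sin 89° = 2 sin(54.5°) cos(-34.5°)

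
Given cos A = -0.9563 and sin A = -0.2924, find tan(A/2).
tan(A/2) = sin A / (1 + cos A) = -6.691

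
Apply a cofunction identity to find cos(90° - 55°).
cos(90° - 55°) = sin(55°) = 0.8192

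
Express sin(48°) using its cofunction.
sin(48°) = cos(90° - 48°) = cos(42°)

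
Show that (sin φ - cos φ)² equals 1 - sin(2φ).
LHS = sin²φ - 2 sin φ cos φ + cos²φ = (sin²φ + cos²φ) - 2 sin φ cos φ = 1 - sin(2φ) = RHS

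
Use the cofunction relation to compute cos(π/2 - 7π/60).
cos(π/2 - 7π/60) = sin(7π/60) = 0.3584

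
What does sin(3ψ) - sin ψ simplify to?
sin(3ψ) - sin ψ = 2 cos(2ψ) sin ψ (using Sum-to-product)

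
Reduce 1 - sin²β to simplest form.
1 - sin²β = cos²β (using Pythagorean identity)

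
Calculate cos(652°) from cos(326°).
cos(652°) = cos²326° - sin²326° = 0.3746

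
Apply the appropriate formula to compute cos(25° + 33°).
cos(25° + 33°) = cos 25° cos 33° - sin 25° sin 33° = 0.5299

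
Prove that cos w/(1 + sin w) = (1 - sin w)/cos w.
RHS = (1 - sin w)(1 + sin w) / (cos w(1 + sin w)) = (1 - sin²w) / (cos w(1 + sin w)) = cos²w / (cos w(1 + sin w)) = cos w/(1 + sin w) = LHS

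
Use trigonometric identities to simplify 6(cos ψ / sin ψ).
6(cos ψ / sin ψ) = 6(cot ψ) (using Quotient identity)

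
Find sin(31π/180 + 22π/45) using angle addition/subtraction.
sin(31π/180 + 22π/45) = sin 31π/180 cos 22π/45 + cos 31π/180 sin 22π/45 = 0.8746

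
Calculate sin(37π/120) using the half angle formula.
sin(37π/120) = √((1 - cos 37π/60)/2) = 0.8241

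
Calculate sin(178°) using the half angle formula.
sin(178°) = √((1 - cos 356°)/2) = 0.0349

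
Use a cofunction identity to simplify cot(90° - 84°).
cot(90° - 84°) = tan(84°)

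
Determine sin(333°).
sin(333°) = -0.454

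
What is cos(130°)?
cos(130°) = -0.6428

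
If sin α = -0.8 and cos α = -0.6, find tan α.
tan α = sin α / cos α = 1.333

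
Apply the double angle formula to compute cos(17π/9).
cos(17π/9) = cos²17π/18 - sin²17π/18 = 0.9397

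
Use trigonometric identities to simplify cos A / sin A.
cos A / sin A = cot A (using Quotient identity)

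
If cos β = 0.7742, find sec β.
sec β = 1/cos β = 1.292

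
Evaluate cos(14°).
cos(14°) = 0.9703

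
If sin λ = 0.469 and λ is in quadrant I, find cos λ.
cos λ = 0.8832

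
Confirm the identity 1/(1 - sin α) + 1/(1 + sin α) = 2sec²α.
LHS = [(1 + sin α) + (1 - sin α)] / [(1 - sin α)(1 + sin α)] = 2/(1 - sin²α) = 2/cos²α = 2sec²α = RHS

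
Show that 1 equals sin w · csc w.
RHS = sin w · (1/sin w) = 1 = LHS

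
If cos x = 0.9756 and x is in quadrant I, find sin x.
sin x = 0.2196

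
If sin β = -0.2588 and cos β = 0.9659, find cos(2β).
cos(2β) = cos²β - sin²β = 0.866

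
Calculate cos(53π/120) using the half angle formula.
cos(53π/120) = √((1 + cos 53π/60)/2) = 0.1822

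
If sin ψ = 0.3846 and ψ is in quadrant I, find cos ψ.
cos ψ = 0.9231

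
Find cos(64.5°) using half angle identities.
cos(64.5°) = √((1 + cos 129°)/2) = 0.4305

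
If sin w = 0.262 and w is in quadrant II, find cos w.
cos w = -0.9651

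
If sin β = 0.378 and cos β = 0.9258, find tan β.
tan β = sin β / cos β = 0.4083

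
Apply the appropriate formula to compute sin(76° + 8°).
sin(76° + 8°) = sin 76° cos 8° + cos 76° sin 8° = 0.9945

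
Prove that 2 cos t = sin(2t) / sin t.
RHS = 2 sin t cos t / sin t = 2 cos t = LHS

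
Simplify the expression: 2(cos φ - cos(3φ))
2(cos φ - cos(3φ)) = 2(2 sin(2φ) sin φ) (using Sum-to-product)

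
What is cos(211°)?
cos(211°) = -0.8572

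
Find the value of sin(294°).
sin(294°) = -0.9135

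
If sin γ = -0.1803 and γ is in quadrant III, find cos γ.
cos γ = -0.9836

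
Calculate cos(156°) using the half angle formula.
cos(156°) = -√((1 + cos 312°)/2) = -0.9135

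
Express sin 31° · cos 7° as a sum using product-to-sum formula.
sin 31° cos 7° = (1/2)[sin(31°+7°) + sin(31°-7°)]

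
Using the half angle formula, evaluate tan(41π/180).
tan(41π/180) = sin 41π/90 / (1 + cos 41π/90) = 0.8693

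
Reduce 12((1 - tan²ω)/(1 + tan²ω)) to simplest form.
12((1 - tan²ω)/(1 + tan²ω)) = 12(cos(2ω)) (using Double angle)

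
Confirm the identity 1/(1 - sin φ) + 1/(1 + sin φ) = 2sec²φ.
LHS = [(1 + sin φ) + (1 - sin φ)] / [(1 - sin φ)(1 + sin φ)] = 2/(1 - sin²φ) = 2/cos²φ = 2sec²φ = RHS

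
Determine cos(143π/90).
cos(143π/90) = 0.2756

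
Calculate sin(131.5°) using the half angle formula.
sin(131.5°) = √((1 - cos 263°)/2) = 0.749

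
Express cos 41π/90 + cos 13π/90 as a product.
cos 41π/90 + cos 13π/90 = 2 cos(3π/10) cos(7π/45)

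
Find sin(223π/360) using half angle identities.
sin(223π/360) = √((1 - cos 223π/180)/2) = 0.9304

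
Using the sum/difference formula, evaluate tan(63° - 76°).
tan(63° - 76°) = (tan 63° - tan 76°)/(1 + tan 63° tan 76°) = -0.2309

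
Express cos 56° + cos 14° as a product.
cos 56° + cos 14° = 2 cos(35°) cos(21°)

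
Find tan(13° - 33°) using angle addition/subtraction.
tan(13° - 33°) = (tan 13° - tan 33°)/(1 + tan 13° tan 33°) = -0.364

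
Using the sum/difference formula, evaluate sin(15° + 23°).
sin(15° + 23°) = sin 15° cos 23° + cos 15° sin 23° = 0.6157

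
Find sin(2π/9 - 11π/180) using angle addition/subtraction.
sin(2π/9 - 11π/180) = sin 2π/9 cos 11π/180 - cos 2π/9 sin 11π/180 = 0.4848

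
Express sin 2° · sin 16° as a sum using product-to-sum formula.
sin 2° sin 16° = (1/2)[cos(2°-16°) - cos(2°+16°)]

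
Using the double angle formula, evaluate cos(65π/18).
cos(65π/18) = cos²65π/36 - sin²65π/36 = 0.342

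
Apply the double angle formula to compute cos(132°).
cos(132°) = cos²66° - sin²66° = -0.6691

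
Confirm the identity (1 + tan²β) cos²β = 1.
LHS = sec²β · cos²β = (1/cos²β) · cos²β = 1 = RHS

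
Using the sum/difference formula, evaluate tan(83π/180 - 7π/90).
tan(83π/180 - 7π/90) = (tan 83π/180 - tan 7π/90)/(1 + tan 83π/180 tan 7π/90) = 2.605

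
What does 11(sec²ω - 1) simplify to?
11(sec²ω - 1) = 11(tan²ω) (using Pythagorean identity)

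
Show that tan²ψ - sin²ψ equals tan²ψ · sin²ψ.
LHS = sin²ψ/cos²ψ - sin²ψ = sin²ψ(1/cos²ψ - 1) = sin²ψ · (1 - cos²ψ)/cos²ψ = sin²ψ · sin²ψ/cos²ψ = sin²ψ · tan²ψ = RHS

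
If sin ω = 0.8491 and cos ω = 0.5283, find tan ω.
tan ω = sin ω / cos ω = 1.607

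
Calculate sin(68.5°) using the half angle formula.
sin(68.5°) = √((1 - cos 137°)/2) = 0.9304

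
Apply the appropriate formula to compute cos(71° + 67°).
cos(71° + 67°) = cos 71° cos 67° - sin 71° sin 67° = -0.7431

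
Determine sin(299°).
sin(299°) = -0.8746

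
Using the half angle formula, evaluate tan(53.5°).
tan(53.5°) = sin 107° / (1 + cos 107°) = 1.351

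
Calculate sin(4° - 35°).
sin(4° - 35°) = sin 4° cos 35° - cos 4° sin 35° = -0.515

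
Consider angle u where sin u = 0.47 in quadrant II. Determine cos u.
cos u = ±√(1 - sin²u) = -0.8827 (negative in QII)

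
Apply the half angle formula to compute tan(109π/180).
tan(109π/180) = sin 109π/90 / (1 + cos 109π/90) = -2.904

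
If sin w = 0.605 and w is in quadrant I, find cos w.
cos w = 0.7962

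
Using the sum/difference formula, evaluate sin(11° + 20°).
sin(11° + 20°) = sin 11° cos 20° + cos 11° sin 20° = 0.515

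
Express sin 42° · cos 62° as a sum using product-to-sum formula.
sin 42° cos 62° = (1/2)[sin(42°+62°) + sin(42°-62°)]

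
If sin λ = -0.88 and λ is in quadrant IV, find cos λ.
cos λ = 0.475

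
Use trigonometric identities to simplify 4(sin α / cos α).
4(sin α / cos α) = 4(tan α) (using Quotient identity)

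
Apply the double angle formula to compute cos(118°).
cos(118°) = cos²59° - sin²59° = -0.4695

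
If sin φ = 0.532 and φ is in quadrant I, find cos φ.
cos φ = 0.8467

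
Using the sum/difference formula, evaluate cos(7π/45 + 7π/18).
cos(7π/45 + 7π/18) = cos 7π/45 cos 7π/18 - sin 7π/45 sin 7π/18 = -0.1392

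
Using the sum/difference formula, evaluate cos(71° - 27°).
cos(71° - 27°) = cos 71° cos 27° + sin 71° sin 27° = 0.7193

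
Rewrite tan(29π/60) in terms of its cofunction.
tan(29π/60) = cot(π/2 - 29π/60) = cot(π/60)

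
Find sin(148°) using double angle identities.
sin(148°) = 2 sin 74° cos 74° = 0.5299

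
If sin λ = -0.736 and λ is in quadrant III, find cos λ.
cos λ = -0.677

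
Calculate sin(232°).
sin(232°) = -0.788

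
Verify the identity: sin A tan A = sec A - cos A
RHS = 1/cos A - cos A = (1 - cos²A)/cos A = sin²A/cos A = sin A · (sin A/cos A) = sin A tan A = LHS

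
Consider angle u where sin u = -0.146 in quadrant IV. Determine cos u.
cos u = √(1 - sin²u) = 0.9893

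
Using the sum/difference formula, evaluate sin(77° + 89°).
sin(77° + 89°) = sin 77° cos 89° + cos 77° sin 89° = 0.2419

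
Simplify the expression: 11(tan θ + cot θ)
11(tan θ + cot θ) = 11(sec θ csc θ) (using Quotient identities)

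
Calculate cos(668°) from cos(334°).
cos(668°) = cos²334° - sin²334° = 0.6157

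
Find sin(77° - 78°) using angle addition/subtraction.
sin(77° - 78°) = sin 77° cos 78° - cos 77° sin 78° = -0.01745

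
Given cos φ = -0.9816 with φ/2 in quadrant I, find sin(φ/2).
sin(φ/2) = ±√((1 - cos φ)/2); positive since φ/2 ∈ QI, so sin(φ/2) = 0.9954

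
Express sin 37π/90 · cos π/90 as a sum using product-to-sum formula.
sin 37π/90 cos π/90 = (1/2)[sin(37π/90+π/90) + sin(37π/90-π/90)]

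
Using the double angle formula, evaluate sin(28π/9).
sin(28π/9) = 2 sin 14π/9 cos 14π/9 = -0.342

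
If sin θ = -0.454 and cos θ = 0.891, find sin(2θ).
sin(2θ) = 2 sin θ cos θ = -0.809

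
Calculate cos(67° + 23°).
cos(67° + 23°) = cos 67° cos 23° - sin 67° sin 23° = 0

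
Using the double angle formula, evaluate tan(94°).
tan(94°) = 2 tan 47° / (1 - tan²47°) = -14.3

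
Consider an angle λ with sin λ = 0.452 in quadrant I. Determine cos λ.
cos λ = √(1 - sin²λ) = 0.892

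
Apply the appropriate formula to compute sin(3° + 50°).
sin(3° + 50°) = sin 3° cos 50° + cos 3° sin 50° = 0.7986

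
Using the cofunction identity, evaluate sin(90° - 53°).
sin(90° - 53°) = cos(53°) = 0.6018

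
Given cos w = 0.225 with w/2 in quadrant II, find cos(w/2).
cos(w/2) = ±√((1 + cos w)/2); negative since w/2 ∈ QII, so cos(w/2) = -0.7826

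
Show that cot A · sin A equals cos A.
LHS = (cos A/sin A) · sin A = cos A = RHS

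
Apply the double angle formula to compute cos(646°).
cos(646°) = 1 - 2sin²323° = 0.2756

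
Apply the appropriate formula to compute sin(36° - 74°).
sin(36° - 74°) = sin 36° cos 74° - cos 36° sin 74° = -0.6157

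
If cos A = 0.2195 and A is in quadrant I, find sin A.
sin A = 0.9756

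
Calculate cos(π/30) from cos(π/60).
cos(π/30) = 1 - 2sin²π/60 = 0.9945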